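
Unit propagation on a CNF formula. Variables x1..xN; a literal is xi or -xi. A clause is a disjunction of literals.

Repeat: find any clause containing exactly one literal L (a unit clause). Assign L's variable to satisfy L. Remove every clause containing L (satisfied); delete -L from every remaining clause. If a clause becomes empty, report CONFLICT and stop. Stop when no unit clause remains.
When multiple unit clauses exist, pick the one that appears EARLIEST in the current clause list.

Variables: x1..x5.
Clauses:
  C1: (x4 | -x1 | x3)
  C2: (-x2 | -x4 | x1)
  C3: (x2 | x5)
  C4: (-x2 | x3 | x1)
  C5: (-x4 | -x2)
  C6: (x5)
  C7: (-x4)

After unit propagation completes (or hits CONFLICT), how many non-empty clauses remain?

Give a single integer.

unit clause [5] forces x5=T; simplify:
  satisfied 2 clause(s); 5 remain; assigned so far: [5]
unit clause [-4] forces x4=F; simplify:
  drop 4 from [4, -1, 3] -> [-1, 3]
  satisfied 3 clause(s); 2 remain; assigned so far: [4, 5]

Answer: 2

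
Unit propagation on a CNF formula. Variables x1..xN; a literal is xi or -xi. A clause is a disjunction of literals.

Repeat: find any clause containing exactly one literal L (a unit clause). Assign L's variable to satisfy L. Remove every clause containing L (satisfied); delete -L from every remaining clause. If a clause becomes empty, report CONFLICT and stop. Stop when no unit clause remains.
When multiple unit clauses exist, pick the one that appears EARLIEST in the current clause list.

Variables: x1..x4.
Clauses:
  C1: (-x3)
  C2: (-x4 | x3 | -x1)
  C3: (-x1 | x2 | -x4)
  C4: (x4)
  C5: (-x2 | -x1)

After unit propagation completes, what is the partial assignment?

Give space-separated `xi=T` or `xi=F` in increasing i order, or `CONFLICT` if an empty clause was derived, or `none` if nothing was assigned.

Answer: x1=F x3=F x4=T

Derivation:
unit clause [-3] forces x3=F; simplify:
  drop 3 from [-4, 3, -1] -> [-4, -1]
  satisfied 1 clause(s); 4 remain; assigned so far: [3]
unit clause [4] forces x4=T; simplify:
  drop -4 from [-4, -1] -> [-1]
  drop -4 from [-1, 2, -4] -> [-1, 2]
  satisfied 1 clause(s); 3 remain; assigned so far: [3, 4]
unit clause [-1] forces x1=F; simplify:
  satisfied 3 clause(s); 0 remain; assigned so far: [1, 3, 4]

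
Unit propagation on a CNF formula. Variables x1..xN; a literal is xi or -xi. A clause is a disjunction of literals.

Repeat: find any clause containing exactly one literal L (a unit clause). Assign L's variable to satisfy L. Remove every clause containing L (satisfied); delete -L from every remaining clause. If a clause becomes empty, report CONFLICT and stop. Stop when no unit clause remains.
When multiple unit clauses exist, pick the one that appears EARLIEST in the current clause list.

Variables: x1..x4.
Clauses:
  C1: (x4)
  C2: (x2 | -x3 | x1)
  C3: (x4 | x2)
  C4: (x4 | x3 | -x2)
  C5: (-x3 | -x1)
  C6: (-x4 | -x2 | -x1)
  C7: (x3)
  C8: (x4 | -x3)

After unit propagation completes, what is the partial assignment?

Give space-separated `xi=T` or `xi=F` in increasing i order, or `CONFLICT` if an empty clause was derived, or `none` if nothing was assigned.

Answer: x1=F x2=T x3=T x4=T

Derivation:
unit clause [4] forces x4=T; simplify:
  drop -4 from [-4, -2, -1] -> [-2, -1]
  satisfied 4 clause(s); 4 remain; assigned so far: [4]
unit clause [3] forces x3=T; simplify:
  drop -3 from [2, -3, 1] -> [2, 1]
  drop -3 from [-3, -1] -> [-1]
  satisfied 1 clause(s); 3 remain; assigned so far: [3, 4]
unit clause [-1] forces x1=F; simplify:
  drop 1 from [2, 1] -> [2]
  satisfied 2 clause(s); 1 remain; assigned so far: [1, 3, 4]
unit clause [2] forces x2=T; simplify:
  satisfied 1 clause(s); 0 remain; assigned so far: [1, 2, 3, 4]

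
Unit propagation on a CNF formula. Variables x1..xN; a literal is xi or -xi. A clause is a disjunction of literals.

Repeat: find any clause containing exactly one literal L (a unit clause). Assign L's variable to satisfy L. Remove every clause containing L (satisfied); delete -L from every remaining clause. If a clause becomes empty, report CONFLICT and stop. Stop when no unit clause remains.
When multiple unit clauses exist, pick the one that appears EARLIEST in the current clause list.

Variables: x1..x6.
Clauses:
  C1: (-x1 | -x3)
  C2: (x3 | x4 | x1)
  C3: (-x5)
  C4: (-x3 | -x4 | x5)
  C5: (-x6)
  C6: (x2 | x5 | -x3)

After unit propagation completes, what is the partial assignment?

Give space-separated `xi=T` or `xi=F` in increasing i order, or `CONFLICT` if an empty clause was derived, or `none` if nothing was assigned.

unit clause [-5] forces x5=F; simplify:
  drop 5 from [-3, -4, 5] -> [-3, -4]
  drop 5 from [2, 5, -3] -> [2, -3]
  satisfied 1 clause(s); 5 remain; assigned so far: [5]
unit clause [-6] forces x6=F; simplify:
  satisfied 1 clause(s); 4 remain; assigned so far: [5, 6]

Answer: x5=F x6=F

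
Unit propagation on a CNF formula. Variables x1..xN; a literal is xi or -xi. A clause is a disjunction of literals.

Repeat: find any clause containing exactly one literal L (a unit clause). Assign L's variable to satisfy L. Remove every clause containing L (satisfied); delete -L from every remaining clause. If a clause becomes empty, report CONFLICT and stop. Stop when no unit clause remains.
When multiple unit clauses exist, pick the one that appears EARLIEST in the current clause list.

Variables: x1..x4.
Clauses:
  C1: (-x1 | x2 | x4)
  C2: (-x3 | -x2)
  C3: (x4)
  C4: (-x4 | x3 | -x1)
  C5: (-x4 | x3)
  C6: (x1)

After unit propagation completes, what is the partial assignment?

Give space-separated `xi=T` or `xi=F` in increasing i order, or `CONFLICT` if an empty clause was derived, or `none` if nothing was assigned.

Answer: x1=T x2=F x3=T x4=T

Derivation:
unit clause [4] forces x4=T; simplify:
  drop -4 from [-4, 3, -1] -> [3, -1]
  drop -4 from [-4, 3] -> [3]
  satisfied 2 clause(s); 4 remain; assigned so far: [4]
unit clause [3] forces x3=T; simplify:
  drop -3 from [-3, -2] -> [-2]
  satisfied 2 clause(s); 2 remain; assigned so far: [3, 4]
unit clause [-2] forces x2=F; simplify:
  satisfied 1 clause(s); 1 remain; assigned so far: [2, 3, 4]
unit clause [1] forces x1=T; simplify:
  satisfied 1 clause(s); 0 remain; assigned so far: [1, 2, 3, 4]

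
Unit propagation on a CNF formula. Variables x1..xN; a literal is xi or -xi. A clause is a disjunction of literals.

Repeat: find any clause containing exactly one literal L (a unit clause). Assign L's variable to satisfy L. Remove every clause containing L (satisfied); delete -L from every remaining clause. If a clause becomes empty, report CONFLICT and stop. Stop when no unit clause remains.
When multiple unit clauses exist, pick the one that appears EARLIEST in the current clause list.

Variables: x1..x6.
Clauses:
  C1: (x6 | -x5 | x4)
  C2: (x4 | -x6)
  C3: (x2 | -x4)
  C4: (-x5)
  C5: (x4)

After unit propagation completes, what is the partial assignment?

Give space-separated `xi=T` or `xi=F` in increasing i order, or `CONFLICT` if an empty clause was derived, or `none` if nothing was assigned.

Answer: x2=T x4=T x5=F

Derivation:
unit clause [-5] forces x5=F; simplify:
  satisfied 2 clause(s); 3 remain; assigned so far: [5]
unit clause [4] forces x4=T; simplify:
  drop -4 from [2, -4] -> [2]
  satisfied 2 clause(s); 1 remain; assigned so far: [4, 5]
unit clause [2] forces x2=T; simplify:
  satisfied 1 clause(s); 0 remain; assigned so far: [2, 4, 5]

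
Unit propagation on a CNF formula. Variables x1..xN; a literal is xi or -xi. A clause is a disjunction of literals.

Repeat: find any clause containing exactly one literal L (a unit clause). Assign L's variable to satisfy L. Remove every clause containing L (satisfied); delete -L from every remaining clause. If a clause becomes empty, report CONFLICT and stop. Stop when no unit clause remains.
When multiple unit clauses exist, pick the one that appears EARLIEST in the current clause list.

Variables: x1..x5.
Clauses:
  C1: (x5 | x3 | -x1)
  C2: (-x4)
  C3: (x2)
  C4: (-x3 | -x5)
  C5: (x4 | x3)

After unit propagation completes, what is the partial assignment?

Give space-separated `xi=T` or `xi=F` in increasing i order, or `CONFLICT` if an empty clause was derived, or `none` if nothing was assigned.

unit clause [-4] forces x4=F; simplify:
  drop 4 from [4, 3] -> [3]
  satisfied 1 clause(s); 4 remain; assigned so far: [4]
unit clause [2] forces x2=T; simplify:
  satisfied 1 clause(s); 3 remain; assigned so far: [2, 4]
unit clause [3] forces x3=T; simplify:
  drop -3 from [-3, -5] -> [-5]
  satisfied 2 clause(s); 1 remain; assigned so far: [2, 3, 4]
unit clause [-5] forces x5=F; simplify:
  satisfied 1 clause(s); 0 remain; assigned so far: [2, 3, 4, 5]

Answer: x2=T x3=T x4=F x5=F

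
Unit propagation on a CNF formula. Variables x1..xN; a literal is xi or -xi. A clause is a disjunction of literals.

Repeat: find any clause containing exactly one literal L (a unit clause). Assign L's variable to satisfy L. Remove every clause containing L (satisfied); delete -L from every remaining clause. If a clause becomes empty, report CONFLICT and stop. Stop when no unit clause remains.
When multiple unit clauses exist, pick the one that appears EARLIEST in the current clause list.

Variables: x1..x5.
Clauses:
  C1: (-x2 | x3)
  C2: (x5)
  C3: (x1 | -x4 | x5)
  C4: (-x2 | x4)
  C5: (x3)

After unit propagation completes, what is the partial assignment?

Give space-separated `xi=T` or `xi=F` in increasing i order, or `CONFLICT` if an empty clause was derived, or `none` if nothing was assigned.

Answer: x3=T x5=T

Derivation:
unit clause [5] forces x5=T; simplify:
  satisfied 2 clause(s); 3 remain; assigned so far: [5]
unit clause [3] forces x3=T; simplify:
  satisfied 2 clause(s); 1 remain; assigned so far: [3, 5]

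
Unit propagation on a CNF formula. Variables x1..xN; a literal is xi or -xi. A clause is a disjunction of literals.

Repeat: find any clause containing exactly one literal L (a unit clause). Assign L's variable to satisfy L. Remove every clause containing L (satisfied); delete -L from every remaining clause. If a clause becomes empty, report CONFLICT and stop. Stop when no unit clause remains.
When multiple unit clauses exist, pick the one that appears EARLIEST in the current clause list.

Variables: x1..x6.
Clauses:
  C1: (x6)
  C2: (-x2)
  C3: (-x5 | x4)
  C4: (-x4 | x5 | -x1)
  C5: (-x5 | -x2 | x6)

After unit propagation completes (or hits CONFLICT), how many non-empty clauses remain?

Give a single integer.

unit clause [6] forces x6=T; simplify:
  satisfied 2 clause(s); 3 remain; assigned so far: [6]
unit clause [-2] forces x2=F; simplify:
  satisfied 1 clause(s); 2 remain; assigned so far: [2, 6]

Answer: 2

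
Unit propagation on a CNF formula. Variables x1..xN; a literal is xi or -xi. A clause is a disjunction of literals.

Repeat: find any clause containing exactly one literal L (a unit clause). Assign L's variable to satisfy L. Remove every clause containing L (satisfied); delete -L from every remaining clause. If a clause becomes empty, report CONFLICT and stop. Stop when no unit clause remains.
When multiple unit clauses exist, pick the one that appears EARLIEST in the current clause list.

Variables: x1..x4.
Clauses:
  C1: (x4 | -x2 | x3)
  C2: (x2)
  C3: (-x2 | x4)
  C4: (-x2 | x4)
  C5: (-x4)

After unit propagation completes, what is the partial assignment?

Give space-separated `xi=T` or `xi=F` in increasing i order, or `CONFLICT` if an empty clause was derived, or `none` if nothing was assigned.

unit clause [2] forces x2=T; simplify:
  drop -2 from [4, -2, 3] -> [4, 3]
  drop -2 from [-2, 4] -> [4]
  drop -2 from [-2, 4] -> [4]
  satisfied 1 clause(s); 4 remain; assigned so far: [2]
unit clause [4] forces x4=T; simplify:
  drop -4 from [-4] -> [] (empty!)
  satisfied 3 clause(s); 1 remain; assigned so far: [2, 4]
CONFLICT (empty clause)

Answer: CONFLICT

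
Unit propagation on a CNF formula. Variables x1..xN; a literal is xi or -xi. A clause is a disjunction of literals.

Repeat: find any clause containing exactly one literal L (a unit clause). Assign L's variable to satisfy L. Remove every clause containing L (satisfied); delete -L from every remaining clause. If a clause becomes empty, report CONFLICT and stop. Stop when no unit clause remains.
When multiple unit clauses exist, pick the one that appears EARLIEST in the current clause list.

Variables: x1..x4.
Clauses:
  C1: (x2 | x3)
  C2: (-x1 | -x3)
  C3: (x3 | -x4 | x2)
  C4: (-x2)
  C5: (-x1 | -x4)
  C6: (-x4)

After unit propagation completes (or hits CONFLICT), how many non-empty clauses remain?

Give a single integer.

Answer: 0

Derivation:
unit clause [-2] forces x2=F; simplify:
  drop 2 from [2, 3] -> [3]
  drop 2 from [3, -4, 2] -> [3, -4]
  satisfied 1 clause(s); 5 remain; assigned so far: [2]
unit clause [3] forces x3=T; simplify:
  drop -3 from [-1, -3] -> [-1]
  satisfied 2 clause(s); 3 remain; assigned so far: [2, 3]
unit clause [-1] forces x1=F; simplify:
  satisfied 2 clause(s); 1 remain; assigned so far: [1, 2, 3]
unit clause [-4] forces x4=F; simplify:
  satisfied 1 clause(s); 0 remain; assigned so far: [1, 2, 3, 4]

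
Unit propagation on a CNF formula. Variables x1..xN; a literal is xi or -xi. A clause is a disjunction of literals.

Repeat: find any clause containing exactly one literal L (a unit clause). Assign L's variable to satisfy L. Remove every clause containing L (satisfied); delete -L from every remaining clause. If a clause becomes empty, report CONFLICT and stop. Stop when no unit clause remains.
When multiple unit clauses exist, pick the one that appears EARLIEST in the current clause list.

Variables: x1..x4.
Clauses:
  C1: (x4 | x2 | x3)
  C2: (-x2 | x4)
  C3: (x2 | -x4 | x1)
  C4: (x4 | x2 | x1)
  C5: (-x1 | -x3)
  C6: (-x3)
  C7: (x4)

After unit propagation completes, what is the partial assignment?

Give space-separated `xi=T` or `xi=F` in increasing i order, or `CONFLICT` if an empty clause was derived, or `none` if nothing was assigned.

unit clause [-3] forces x3=F; simplify:
  drop 3 from [4, 2, 3] -> [4, 2]
  satisfied 2 clause(s); 5 remain; assigned so far: [3]
unit clause [4] forces x4=T; simplify:
  drop -4 from [2, -4, 1] -> [2, 1]
  satisfied 4 clause(s); 1 remain; assigned so far: [3, 4]

Answer: x3=F x4=T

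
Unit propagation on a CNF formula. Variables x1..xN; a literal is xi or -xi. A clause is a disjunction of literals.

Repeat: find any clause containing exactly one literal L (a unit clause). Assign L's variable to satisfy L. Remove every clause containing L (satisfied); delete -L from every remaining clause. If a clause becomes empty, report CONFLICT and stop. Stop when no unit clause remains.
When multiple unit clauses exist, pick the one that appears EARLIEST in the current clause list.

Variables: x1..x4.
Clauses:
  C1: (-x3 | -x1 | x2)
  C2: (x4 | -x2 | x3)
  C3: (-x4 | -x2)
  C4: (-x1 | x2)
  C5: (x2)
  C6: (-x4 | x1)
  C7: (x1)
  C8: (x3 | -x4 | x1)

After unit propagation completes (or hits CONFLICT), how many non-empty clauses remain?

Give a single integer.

unit clause [2] forces x2=T; simplify:
  drop -2 from [4, -2, 3] -> [4, 3]
  drop -2 from [-4, -2] -> [-4]
  satisfied 3 clause(s); 5 remain; assigned so far: [2]
unit clause [-4] forces x4=F; simplify:
  drop 4 from [4, 3] -> [3]
  satisfied 3 clause(s); 2 remain; assigned so far: [2, 4]
unit clause [3] forces x3=T; simplify:
  satisfied 1 clause(s); 1 remain; assigned so far: [2, 3, 4]
unit clause [1] forces x1=T; simplify:
  satisfied 1 clause(s); 0 remain; assigned so far: [1, 2, 3, 4]

Answer: 0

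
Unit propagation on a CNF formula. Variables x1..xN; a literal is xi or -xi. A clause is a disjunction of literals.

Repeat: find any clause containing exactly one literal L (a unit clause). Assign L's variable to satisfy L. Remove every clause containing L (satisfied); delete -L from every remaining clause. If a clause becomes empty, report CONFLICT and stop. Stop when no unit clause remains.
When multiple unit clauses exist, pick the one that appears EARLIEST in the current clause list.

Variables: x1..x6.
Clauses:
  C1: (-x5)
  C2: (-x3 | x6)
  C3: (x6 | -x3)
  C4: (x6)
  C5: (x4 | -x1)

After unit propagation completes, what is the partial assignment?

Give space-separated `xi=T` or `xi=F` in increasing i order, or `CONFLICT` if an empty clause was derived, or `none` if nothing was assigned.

unit clause [-5] forces x5=F; simplify:
  satisfied 1 clause(s); 4 remain; assigned so far: [5]
unit clause [6] forces x6=T; simplify:
  satisfied 3 clause(s); 1 remain; assigned so far: [5, 6]

Answer: x5=F x6=T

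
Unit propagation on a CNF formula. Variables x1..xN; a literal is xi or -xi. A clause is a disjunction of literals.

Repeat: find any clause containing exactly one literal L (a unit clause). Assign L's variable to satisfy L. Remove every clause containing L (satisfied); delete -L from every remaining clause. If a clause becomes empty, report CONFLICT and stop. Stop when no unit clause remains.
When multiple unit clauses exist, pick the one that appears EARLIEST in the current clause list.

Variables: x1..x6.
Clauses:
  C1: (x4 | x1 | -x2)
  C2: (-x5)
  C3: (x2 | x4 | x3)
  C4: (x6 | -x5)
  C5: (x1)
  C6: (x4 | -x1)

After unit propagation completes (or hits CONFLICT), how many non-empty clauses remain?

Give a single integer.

Answer: 0

Derivation:
unit clause [-5] forces x5=F; simplify:
  satisfied 2 clause(s); 4 remain; assigned so far: [5]
unit clause [1] forces x1=T; simplify:
  drop -1 from [4, -1] -> [4]
  satisfied 2 clause(s); 2 remain; assigned so far: [1, 5]
unit clause [4] forces x4=T; simplify:
  satisfied 2 clause(s); 0 remain; assigned so far: [1, 4, 5]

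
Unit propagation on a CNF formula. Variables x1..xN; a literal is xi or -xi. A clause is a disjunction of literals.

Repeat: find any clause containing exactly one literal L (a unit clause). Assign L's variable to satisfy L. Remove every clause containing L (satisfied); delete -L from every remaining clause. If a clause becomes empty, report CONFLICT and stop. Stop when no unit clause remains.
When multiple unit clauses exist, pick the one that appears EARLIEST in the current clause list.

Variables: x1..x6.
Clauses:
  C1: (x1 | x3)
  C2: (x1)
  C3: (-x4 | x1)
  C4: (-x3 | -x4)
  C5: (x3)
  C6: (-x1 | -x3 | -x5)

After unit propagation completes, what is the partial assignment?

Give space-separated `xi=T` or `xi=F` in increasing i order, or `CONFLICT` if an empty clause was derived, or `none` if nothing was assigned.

unit clause [1] forces x1=T; simplify:
  drop -1 from [-1, -3, -5] -> [-3, -5]
  satisfied 3 clause(s); 3 remain; assigned so far: [1]
unit clause [3] forces x3=T; simplify:
  drop -3 from [-3, -4] -> [-4]
  drop -3 from [-3, -5] -> [-5]
  satisfied 1 clause(s); 2 remain; assigned so far: [1, 3]
unit clause [-4] forces x4=F; simplify:
  satisfied 1 clause(s); 1 remain; assigned so far: [1, 3, 4]
unit clause [-5] forces x5=F; simplify:
  satisfied 1 clause(s); 0 remain; assigned so far: [1, 3, 4, 5]

Answer: x1=T x3=T x4=F x5=F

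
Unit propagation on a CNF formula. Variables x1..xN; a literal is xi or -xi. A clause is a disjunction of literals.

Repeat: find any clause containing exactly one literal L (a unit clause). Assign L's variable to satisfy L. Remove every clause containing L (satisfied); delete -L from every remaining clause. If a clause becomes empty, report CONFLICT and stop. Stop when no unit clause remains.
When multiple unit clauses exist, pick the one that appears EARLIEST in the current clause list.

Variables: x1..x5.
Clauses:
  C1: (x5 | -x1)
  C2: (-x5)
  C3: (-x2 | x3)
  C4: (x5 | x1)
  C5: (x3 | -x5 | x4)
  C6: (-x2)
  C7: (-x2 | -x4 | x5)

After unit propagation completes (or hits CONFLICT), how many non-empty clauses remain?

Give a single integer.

Answer: 3

Derivation:
unit clause [-5] forces x5=F; simplify:
  drop 5 from [5, -1] -> [-1]
  drop 5 from [5, 1] -> [1]
  drop 5 from [-2, -4, 5] -> [-2, -4]
  satisfied 2 clause(s); 5 remain; assigned so far: [5]
unit clause [-1] forces x1=F; simplify:
  drop 1 from [1] -> [] (empty!)
  satisfied 1 clause(s); 4 remain; assigned so far: [1, 5]
CONFLICT (empty clause)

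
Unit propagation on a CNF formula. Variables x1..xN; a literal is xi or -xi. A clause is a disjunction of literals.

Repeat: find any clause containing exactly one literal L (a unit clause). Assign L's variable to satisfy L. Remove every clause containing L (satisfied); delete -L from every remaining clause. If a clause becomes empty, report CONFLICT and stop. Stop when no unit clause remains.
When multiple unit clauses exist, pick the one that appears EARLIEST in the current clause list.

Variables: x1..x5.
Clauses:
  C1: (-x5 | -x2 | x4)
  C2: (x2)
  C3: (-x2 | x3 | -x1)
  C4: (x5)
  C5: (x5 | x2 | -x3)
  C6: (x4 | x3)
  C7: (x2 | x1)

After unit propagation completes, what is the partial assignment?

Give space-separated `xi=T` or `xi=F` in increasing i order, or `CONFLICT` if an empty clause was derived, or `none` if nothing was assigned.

Answer: x2=T x4=T x5=T

Derivation:
unit clause [2] forces x2=T; simplify:
  drop -2 from [-5, -2, 4] -> [-5, 4]
  drop -2 from [-2, 3, -1] -> [3, -1]
  satisfied 3 clause(s); 4 remain; assigned so far: [2]
unit clause [5] forces x5=T; simplify:
  drop -5 from [-5, 4] -> [4]
  satisfied 1 clause(s); 3 remain; assigned so far: [2, 5]
unit clause [4] forces x4=T; simplify:
  satisfied 2 clause(s); 1 remain; assigned so far: [2, 4, 5]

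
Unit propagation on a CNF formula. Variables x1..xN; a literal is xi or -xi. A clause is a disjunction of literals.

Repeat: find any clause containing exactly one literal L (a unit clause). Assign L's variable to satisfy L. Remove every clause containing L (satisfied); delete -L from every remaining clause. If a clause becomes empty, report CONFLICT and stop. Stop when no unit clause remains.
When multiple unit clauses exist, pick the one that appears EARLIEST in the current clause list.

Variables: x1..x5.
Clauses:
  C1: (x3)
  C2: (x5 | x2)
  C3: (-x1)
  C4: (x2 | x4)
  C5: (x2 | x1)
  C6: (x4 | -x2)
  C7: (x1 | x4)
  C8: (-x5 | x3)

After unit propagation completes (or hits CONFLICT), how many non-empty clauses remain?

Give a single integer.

unit clause [3] forces x3=T; simplify:
  satisfied 2 clause(s); 6 remain; assigned so far: [3]
unit clause [-1] forces x1=F; simplify:
  drop 1 from [2, 1] -> [2]
  drop 1 from [1, 4] -> [4]
  satisfied 1 clause(s); 5 remain; assigned so far: [1, 3]
unit clause [2] forces x2=T; simplify:
  drop -2 from [4, -2] -> [4]
  satisfied 3 clause(s); 2 remain; assigned so far: [1, 2, 3]
unit clause [4] forces x4=T; simplify:
  satisfied 2 clause(s); 0 remain; assigned so far: [1, 2, 3, 4]

Answer: 0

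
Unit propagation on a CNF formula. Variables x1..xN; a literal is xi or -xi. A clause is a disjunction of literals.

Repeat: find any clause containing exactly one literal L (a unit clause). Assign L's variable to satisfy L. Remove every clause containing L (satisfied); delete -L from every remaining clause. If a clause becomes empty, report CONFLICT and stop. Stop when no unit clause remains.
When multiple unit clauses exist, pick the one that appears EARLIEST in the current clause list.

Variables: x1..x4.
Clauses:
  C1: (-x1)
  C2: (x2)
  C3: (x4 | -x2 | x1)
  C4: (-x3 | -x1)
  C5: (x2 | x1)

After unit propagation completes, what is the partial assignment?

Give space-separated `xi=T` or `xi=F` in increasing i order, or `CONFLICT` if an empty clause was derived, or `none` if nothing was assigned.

Answer: x1=F x2=T x4=T

Derivation:
unit clause [-1] forces x1=F; simplify:
  drop 1 from [4, -2, 1] -> [4, -2]
  drop 1 from [2, 1] -> [2]
  satisfied 2 clause(s); 3 remain; assigned so far: [1]
unit clause [2] forces x2=T; simplify:
  drop -2 from [4, -2] -> [4]
  satisfied 2 clause(s); 1 remain; assigned so far: [1, 2]
unit clause [4] forces x4=T; simplify:
  satisfied 1 clause(s); 0 remain; assigned so far: [1, 2, 4]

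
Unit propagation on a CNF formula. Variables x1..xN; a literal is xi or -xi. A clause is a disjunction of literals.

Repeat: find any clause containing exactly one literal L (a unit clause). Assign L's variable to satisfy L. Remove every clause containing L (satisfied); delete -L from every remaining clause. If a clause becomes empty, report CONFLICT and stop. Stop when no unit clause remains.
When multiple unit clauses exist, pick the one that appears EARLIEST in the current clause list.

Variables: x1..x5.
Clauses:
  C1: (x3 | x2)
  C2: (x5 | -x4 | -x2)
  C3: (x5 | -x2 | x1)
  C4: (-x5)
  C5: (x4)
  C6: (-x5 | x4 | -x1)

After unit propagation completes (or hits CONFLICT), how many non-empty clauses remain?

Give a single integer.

unit clause [-5] forces x5=F; simplify:
  drop 5 from [5, -4, -2] -> [-4, -2]
  drop 5 from [5, -2, 1] -> [-2, 1]
  satisfied 2 clause(s); 4 remain; assigned so far: [5]
unit clause [4] forces x4=T; simplify:
  drop -4 from [-4, -2] -> [-2]
  satisfied 1 clause(s); 3 remain; assigned so far: [4, 5]
unit clause [-2] forces x2=F; simplify:
  drop 2 from [3, 2] -> [3]
  satisfied 2 clause(s); 1 remain; assigned so far: [2, 4, 5]
unit clause [3] forces x3=T; simplify:
  satisfied 1 clause(s); 0 remain; assigned so far: [2, 3, 4, 5]

Answer: 0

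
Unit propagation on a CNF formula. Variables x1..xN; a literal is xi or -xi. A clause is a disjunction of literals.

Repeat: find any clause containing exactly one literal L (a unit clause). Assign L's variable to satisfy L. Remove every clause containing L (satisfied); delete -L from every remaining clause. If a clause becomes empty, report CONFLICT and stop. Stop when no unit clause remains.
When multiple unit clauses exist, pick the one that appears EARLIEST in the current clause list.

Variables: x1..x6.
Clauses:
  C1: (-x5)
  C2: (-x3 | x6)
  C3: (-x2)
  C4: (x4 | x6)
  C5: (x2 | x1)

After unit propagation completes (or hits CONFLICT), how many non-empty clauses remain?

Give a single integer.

Answer: 2

Derivation:
unit clause [-5] forces x5=F; simplify:
  satisfied 1 clause(s); 4 remain; assigned so far: [5]
unit clause [-2] forces x2=F; simplify:
  drop 2 from [2, 1] -> [1]
  satisfied 1 clause(s); 3 remain; assigned so far: [2, 5]
unit clause [1] forces x1=T; simplify:
  satisfied 1 clause(s); 2 remain; assigned so far: [1, 2, 5]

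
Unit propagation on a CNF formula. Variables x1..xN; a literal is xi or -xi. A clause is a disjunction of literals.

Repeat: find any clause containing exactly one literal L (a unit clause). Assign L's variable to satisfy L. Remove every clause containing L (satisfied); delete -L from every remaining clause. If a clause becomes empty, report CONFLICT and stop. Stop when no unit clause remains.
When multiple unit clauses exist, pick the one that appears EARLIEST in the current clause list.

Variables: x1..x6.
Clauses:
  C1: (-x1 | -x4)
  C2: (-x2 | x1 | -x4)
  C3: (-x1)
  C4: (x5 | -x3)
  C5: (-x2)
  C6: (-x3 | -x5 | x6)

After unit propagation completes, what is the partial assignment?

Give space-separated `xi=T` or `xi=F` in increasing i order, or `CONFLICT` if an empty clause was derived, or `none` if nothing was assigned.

Answer: x1=F x2=F

Derivation:
unit clause [-1] forces x1=F; simplify:
  drop 1 from [-2, 1, -4] -> [-2, -4]
  satisfied 2 clause(s); 4 remain; assigned so far: [1]
unit clause [-2] forces x2=F; simplify:
  satisfied 2 clause(s); 2 remain; assigned so far: [1, 2]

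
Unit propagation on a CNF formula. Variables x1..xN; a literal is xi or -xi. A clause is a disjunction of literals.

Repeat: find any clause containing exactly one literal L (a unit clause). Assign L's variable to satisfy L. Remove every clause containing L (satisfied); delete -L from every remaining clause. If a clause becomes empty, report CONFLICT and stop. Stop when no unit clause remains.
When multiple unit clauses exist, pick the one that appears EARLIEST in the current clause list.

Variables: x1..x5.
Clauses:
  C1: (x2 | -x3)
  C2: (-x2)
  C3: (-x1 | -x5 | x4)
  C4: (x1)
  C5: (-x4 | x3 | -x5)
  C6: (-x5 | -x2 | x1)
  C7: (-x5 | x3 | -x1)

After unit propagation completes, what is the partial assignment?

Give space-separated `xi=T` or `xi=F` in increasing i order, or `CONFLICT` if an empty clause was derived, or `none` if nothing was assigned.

unit clause [-2] forces x2=F; simplify:
  drop 2 from [2, -3] -> [-3]
  satisfied 2 clause(s); 5 remain; assigned so far: [2]
unit clause [-3] forces x3=F; simplify:
  drop 3 from [-4, 3, -5] -> [-4, -5]
  drop 3 from [-5, 3, -1] -> [-5, -1]
  satisfied 1 clause(s); 4 remain; assigned so far: [2, 3]
unit clause [1] forces x1=T; simplify:
  drop -1 from [-1, -5, 4] -> [-5, 4]
  drop -1 from [-5, -1] -> [-5]
  satisfied 1 clause(s); 3 remain; assigned so far: [1, 2, 3]
unit clause [-5] forces x5=F; simplify:
  satisfied 3 clause(s); 0 remain; assigned so far: [1, 2, 3, 5]

Answer: x1=T x2=F x3=F x5=F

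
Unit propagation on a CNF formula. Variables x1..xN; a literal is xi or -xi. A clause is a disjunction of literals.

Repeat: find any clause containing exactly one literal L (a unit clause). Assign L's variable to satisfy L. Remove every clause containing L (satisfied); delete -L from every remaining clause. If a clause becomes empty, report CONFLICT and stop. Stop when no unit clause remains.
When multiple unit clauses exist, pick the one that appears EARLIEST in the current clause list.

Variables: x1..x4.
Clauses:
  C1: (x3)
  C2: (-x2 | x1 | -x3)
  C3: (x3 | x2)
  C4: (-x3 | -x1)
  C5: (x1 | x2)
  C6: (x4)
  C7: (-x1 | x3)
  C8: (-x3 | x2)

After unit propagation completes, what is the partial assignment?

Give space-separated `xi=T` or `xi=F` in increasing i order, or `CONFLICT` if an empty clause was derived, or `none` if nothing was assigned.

Answer: CONFLICT

Derivation:
unit clause [3] forces x3=T; simplify:
  drop -3 from [-2, 1, -3] -> [-2, 1]
  drop -3 from [-3, -1] -> [-1]
  drop -3 from [-3, 2] -> [2]
  satisfied 3 clause(s); 5 remain; assigned so far: [3]
unit clause [-1] forces x1=F; simplify:
  drop 1 from [-2, 1] -> [-2]
  drop 1 from [1, 2] -> [2]
  satisfied 1 clause(s); 4 remain; assigned so far: [1, 3]
unit clause [-2] forces x2=F; simplify:
  drop 2 from [2] -> [] (empty!)
  drop 2 from [2] -> [] (empty!)
  satisfied 1 clause(s); 3 remain; assigned so far: [1, 2, 3]
CONFLICT (empty clause)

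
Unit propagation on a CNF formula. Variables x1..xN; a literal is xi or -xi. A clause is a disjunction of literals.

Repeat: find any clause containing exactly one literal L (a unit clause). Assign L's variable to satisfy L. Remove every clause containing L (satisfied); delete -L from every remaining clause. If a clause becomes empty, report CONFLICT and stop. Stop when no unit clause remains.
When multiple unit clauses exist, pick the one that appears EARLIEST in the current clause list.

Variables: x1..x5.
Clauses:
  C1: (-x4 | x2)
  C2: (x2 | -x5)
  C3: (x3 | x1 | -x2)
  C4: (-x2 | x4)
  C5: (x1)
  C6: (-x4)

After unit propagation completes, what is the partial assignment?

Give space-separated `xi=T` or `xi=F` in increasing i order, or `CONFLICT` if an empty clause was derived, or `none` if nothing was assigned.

unit clause [1] forces x1=T; simplify:
  satisfied 2 clause(s); 4 remain; assigned so far: [1]
unit clause [-4] forces x4=F; simplify:
  drop 4 from [-2, 4] -> [-2]
  satisfied 2 clause(s); 2 remain; assigned so far: [1, 4]
unit clause [-2] forces x2=F; simplify:
  drop 2 from [2, -5] -> [-5]
  satisfied 1 clause(s); 1 remain; assigned so far: [1, 2, 4]
unit clause [-5] forces x5=F; simplify:
  satisfied 1 clause(s); 0 remain; assigned so far: [1, 2, 4, 5]

Answer: x1=T x2=F x4=F x5=F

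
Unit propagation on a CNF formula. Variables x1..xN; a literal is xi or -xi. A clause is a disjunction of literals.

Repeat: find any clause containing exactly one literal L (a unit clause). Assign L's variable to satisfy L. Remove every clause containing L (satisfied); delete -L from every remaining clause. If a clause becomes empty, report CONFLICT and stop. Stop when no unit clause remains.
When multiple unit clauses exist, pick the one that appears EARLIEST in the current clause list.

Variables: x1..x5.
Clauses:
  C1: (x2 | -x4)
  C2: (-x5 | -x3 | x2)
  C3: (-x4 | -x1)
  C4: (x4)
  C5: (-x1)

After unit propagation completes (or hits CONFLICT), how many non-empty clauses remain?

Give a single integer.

unit clause [4] forces x4=T; simplify:
  drop -4 from [2, -4] -> [2]
  drop -4 from [-4, -1] -> [-1]
  satisfied 1 clause(s); 4 remain; assigned so far: [4]
unit clause [2] forces x2=T; simplify:
  satisfied 2 clause(s); 2 remain; assigned so far: [2, 4]
unit clause [-1] forces x1=F; simplify:
  satisfied 2 clause(s); 0 remain; assigned so far: [1, 2, 4]

Answer: 0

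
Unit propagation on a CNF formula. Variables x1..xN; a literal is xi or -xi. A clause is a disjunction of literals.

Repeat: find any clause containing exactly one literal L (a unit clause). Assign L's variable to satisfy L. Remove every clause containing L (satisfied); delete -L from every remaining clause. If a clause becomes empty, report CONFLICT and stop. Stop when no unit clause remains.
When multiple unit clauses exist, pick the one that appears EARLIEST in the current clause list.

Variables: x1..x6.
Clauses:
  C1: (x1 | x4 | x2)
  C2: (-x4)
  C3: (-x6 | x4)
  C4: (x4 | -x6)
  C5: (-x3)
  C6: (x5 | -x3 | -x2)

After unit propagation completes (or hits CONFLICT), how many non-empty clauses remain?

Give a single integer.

Answer: 1

Derivation:
unit clause [-4] forces x4=F; simplify:
  drop 4 from [1, 4, 2] -> [1, 2]
  drop 4 from [-6, 4] -> [-6]
  drop 4 from [4, -6] -> [-6]
  satisfied 1 clause(s); 5 remain; assigned so far: [4]
unit clause [-6] forces x6=F; simplify:
  satisfied 2 clause(s); 3 remain; assigned so far: [4, 6]
unit clause [-3] forces x3=F; simplify:
  satisfied 2 clause(s); 1 remain; assigned so far: [3, 4, 6]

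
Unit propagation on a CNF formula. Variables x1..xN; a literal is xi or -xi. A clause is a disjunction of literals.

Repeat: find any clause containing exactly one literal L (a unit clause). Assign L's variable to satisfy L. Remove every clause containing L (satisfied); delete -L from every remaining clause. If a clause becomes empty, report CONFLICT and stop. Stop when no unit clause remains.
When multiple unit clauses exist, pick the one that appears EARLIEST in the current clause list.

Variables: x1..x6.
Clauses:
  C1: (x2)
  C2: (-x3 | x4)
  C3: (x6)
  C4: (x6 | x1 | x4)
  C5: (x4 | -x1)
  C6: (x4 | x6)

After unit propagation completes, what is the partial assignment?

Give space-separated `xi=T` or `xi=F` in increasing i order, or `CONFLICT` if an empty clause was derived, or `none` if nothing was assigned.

unit clause [2] forces x2=T; simplify:
  satisfied 1 clause(s); 5 remain; assigned so far: [2]
unit clause [6] forces x6=T; simplify:
  satisfied 3 clause(s); 2 remain; assigned so far: [2, 6]

Answer: x2=T x6=T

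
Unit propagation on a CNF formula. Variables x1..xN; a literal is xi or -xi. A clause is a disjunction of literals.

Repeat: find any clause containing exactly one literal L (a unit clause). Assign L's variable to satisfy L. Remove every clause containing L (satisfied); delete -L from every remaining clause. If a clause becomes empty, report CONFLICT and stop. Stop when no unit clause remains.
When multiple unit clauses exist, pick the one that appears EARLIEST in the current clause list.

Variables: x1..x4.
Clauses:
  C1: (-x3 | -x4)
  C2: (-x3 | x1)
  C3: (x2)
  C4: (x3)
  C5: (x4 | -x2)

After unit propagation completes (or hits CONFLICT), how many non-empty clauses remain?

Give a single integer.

Answer: 1

Derivation:
unit clause [2] forces x2=T; simplify:
  drop -2 from [4, -2] -> [4]
  satisfied 1 clause(s); 4 remain; assigned so far: [2]
unit clause [3] forces x3=T; simplify:
  drop -3 from [-3, -4] -> [-4]
  drop -3 from [-3, 1] -> [1]
  satisfied 1 clause(s); 3 remain; assigned so far: [2, 3]
unit clause [-4] forces x4=F; simplify:
  drop 4 from [4] -> [] (empty!)
  satisfied 1 clause(s); 2 remain; assigned so far: [2, 3, 4]
CONFLICT (empty clause)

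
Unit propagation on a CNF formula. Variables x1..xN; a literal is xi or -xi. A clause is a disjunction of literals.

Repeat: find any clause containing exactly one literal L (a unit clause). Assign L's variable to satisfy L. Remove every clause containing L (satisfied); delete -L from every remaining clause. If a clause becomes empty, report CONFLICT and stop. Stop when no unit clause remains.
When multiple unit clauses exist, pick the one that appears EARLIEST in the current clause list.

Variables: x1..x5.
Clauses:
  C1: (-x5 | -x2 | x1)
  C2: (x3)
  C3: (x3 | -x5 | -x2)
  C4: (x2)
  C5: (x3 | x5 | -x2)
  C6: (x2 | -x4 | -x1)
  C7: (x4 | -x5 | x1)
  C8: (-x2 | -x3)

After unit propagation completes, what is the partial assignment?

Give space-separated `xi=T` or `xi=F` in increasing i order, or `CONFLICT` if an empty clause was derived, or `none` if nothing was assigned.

unit clause [3] forces x3=T; simplify:
  drop -3 from [-2, -3] -> [-2]
  satisfied 3 clause(s); 5 remain; assigned so far: [3]
unit clause [2] forces x2=T; simplify:
  drop -2 from [-5, -2, 1] -> [-5, 1]
  drop -2 from [-2] -> [] (empty!)
  satisfied 2 clause(s); 3 remain; assigned so far: [2, 3]
CONFLICT (empty clause)

Answer: CONFLICT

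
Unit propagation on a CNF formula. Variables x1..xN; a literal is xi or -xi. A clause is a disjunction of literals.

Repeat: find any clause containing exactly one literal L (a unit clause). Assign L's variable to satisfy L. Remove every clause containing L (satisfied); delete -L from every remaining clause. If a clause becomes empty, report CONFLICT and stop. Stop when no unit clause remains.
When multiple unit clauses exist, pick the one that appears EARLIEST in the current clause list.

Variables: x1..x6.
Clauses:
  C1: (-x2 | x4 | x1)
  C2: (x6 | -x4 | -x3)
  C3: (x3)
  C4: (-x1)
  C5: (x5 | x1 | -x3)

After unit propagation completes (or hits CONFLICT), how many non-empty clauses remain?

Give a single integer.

Answer: 2

Derivation:
unit clause [3] forces x3=T; simplify:
  drop -3 from [6, -4, -3] -> [6, -4]
  drop -3 from [5, 1, -3] -> [5, 1]
  satisfied 1 clause(s); 4 remain; assigned so far: [3]
unit clause [-1] forces x1=F; simplify:
  drop 1 from [-2, 4, 1] -> [-2, 4]
  drop 1 from [5, 1] -> [5]
  satisfied 1 clause(s); 3 remain; assigned so far: [1, 3]
unit clause [5] forces x5=T; simplify:
  satisfied 1 clause(s); 2 remain; assigned so far: [1, 3, 5]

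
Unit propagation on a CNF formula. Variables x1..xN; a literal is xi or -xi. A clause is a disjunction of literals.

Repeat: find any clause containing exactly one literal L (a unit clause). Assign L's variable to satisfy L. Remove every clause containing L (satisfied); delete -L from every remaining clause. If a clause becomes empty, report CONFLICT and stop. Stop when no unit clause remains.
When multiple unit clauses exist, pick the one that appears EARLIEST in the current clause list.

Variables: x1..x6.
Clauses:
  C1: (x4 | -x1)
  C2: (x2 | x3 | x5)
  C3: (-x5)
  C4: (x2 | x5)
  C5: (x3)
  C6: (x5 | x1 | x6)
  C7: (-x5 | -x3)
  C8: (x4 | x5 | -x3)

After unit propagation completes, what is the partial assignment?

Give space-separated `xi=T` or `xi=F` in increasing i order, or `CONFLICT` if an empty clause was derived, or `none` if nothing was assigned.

Answer: x2=T x3=T x4=T x5=F

Derivation:
unit clause [-5] forces x5=F; simplify:
  drop 5 from [2, 3, 5] -> [2, 3]
  drop 5 from [2, 5] -> [2]
  drop 5 from [5, 1, 6] -> [1, 6]
  drop 5 from [4, 5, -3] -> [4, -3]
  satisfied 2 clause(s); 6 remain; assigned so far: [5]
unit clause [2] forces x2=T; simplify:
  satisfied 2 clause(s); 4 remain; assigned so far: [2, 5]
unit clause [3] forces x3=T; simplify:
  drop -3 from [4, -3] -> [4]
  satisfied 1 clause(s); 3 remain; assigned so far: [2, 3, 5]
unit clause [4] forces x4=T; simplify:
  satisfied 2 clause(s); 1 remain; assigned so far: [2, 3, 4, 5]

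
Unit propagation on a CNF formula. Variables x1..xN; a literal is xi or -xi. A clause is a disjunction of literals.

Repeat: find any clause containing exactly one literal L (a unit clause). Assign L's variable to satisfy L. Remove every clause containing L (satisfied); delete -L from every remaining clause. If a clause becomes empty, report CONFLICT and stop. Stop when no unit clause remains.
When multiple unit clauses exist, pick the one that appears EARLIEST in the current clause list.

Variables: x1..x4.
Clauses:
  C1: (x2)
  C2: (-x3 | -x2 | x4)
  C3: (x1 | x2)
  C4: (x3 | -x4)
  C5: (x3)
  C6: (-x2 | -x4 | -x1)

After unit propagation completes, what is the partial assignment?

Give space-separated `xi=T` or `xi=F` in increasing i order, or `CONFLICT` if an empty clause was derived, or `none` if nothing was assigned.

unit clause [2] forces x2=T; simplify:
  drop -2 from [-3, -2, 4] -> [-3, 4]
  drop -2 from [-2, -4, -1] -> [-4, -1]
  satisfied 2 clause(s); 4 remain; assigned so far: [2]
unit clause [3] forces x3=T; simplify:
  drop -3 from [-3, 4] -> [4]
  satisfied 2 clause(s); 2 remain; assigned so far: [2, 3]
unit clause [4] forces x4=T; simplify:
  drop -4 from [-4, -1] -> [-1]
  satisfied 1 clause(s); 1 remain; assigned so far: [2, 3, 4]
unit clause [-1] forces x1=F; simplify:
  satisfied 1 clause(s); 0 remain; assigned so far: [1, 2, 3, 4]

Answer: x1=F x2=T x3=T x4=T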